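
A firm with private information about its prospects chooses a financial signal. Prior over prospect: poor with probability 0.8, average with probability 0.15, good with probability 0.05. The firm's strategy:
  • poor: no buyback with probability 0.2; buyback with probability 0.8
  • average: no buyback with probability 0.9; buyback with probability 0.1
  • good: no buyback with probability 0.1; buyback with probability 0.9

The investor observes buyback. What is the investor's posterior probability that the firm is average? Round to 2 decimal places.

P(buyback) = 0.8·0.8 + 0.15·0.1 + 0.05·0.9 = 0.7
P(average | buyback) = (0.15·0.1) / 0.7 = 0.015 / 0.7 = 0.0214286

0.02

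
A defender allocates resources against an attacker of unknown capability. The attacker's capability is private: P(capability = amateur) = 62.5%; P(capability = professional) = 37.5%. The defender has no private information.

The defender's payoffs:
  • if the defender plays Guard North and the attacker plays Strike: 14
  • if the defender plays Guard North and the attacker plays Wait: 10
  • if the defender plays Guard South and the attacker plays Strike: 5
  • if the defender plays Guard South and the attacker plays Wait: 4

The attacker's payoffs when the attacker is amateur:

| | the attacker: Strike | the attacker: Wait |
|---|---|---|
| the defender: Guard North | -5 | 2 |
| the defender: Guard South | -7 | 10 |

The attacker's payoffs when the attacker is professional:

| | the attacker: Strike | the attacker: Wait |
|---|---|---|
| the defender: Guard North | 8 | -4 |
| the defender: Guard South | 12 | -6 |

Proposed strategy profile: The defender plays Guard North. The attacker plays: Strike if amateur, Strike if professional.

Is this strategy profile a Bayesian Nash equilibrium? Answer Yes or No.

No

The defender plays Guard North: E[Guard North] = 0.625·(14) + 0.375·(14) = 14; E[Guard South] = 5. Best-responding. ✓
The attacker (capability amateur), facing Guard North: Strike gives -5, Wait gives 2. Proposed Strike is not best — profitable deviation exists. ✗
The attacker (capability professional), facing Guard North: Strike gives 8, Wait gives -4. Proposed Strike is best. ✓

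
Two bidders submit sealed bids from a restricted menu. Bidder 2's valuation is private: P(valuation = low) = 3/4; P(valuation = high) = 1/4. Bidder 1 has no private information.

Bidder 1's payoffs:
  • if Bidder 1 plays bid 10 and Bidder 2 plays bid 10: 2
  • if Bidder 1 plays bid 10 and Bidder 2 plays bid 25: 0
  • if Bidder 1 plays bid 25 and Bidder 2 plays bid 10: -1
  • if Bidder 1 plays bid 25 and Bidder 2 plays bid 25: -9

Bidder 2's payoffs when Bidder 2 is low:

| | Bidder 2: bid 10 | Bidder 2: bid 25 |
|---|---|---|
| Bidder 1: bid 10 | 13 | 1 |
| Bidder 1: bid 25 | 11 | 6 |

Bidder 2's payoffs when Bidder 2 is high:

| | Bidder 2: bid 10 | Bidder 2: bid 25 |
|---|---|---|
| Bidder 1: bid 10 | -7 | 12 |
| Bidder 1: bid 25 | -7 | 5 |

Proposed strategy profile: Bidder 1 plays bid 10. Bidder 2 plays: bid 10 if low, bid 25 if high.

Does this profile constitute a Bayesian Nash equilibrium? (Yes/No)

A profile is a BNE iff every type of every player is best-responding given beliefs about the other side.
Bidder 1 plays bid 10: E[bid 10] = 3/4·(2) + 1/4·(0) = 3/2; E[bid 25] = -3. Best-responding. ✓
Bidder 2 (valuation low), facing bid 10: bid 10 gives 13, bid 25 gives 1. Proposed bid 10 is best. ✓
Bidder 2 (valuation high), facing bid 10: bid 10 gives -7, bid 25 gives 12. Proposed bid 25 is best. ✓

Yes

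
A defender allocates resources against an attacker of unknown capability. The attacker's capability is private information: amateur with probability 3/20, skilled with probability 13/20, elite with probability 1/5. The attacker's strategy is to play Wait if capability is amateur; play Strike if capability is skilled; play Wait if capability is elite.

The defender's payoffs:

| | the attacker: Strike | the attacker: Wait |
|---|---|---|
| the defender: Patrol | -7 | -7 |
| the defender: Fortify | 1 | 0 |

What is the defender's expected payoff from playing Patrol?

E[Patrol] = 3/20·(-7) + 13/20·(-7) + 1/5·(-7) = (-21/20) + (-91/20) + (-7/5) = -7

-7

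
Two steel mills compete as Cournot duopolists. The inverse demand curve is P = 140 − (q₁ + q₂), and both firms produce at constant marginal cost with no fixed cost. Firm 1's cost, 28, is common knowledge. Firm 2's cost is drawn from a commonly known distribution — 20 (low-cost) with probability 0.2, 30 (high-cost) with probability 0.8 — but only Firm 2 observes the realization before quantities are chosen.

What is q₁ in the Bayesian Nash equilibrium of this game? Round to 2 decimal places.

37.33

Type-c best response for Firm 2: q₂(c) = (140 − c)/2 − q₁/2.
Firm 1 maximizes expected profit; its first-order condition is 140 − 2q₁ − E[q₂] − 28 = 0.
Substituting E[q₂] and solving: E[c₂] = 28, so q₁ = (140 − 2·28 + 28)/3 = 37.3333.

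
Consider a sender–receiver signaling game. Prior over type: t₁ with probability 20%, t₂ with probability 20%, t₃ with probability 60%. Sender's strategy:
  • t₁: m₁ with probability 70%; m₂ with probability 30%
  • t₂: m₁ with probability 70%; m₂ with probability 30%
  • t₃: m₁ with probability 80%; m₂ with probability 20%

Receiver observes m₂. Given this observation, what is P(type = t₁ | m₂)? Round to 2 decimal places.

P(m₂) = 0.2·0.3 + 0.2·0.3 + 0.6·0.2 = 0.24
P(t₁ | m₂) = (0.2·0.3) / 0.24 = 0.06 / 0.24 = 0.25

0.25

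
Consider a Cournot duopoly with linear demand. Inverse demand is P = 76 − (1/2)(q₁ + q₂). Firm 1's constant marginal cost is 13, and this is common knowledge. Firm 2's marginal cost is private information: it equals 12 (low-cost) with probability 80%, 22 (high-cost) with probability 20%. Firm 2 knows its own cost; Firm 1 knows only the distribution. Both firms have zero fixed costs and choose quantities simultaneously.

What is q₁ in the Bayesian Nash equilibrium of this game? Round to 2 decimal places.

Type-c best response for Firm 2: q₂(c) = (76 − c) − q₁/2.
Firm 1 maximizes expected profit; its first-order condition is 76 − q₁ − (1/2)E[q₂] − 13 = 0.
Substituting E[q₂] and solving: E[c₂] = 14, so q₁ = (76 − 2·13 + 14)/(3/2) = 42.6667.

42.67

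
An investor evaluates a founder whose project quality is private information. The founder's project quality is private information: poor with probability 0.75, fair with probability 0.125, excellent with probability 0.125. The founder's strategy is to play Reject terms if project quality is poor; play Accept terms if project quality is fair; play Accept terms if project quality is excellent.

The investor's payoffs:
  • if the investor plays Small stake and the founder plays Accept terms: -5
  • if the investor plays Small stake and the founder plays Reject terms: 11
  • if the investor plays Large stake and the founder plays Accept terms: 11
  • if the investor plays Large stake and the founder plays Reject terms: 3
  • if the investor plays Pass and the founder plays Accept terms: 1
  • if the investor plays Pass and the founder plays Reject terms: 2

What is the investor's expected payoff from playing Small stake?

7

Take the expectation over the founder's project quality, weighting each type's action by its prior probability.
E[Small stake] = 0.75·11 + 0.125·(-5) + 0.125·(-5) = 8.25 + (-0.625) + (-0.625) = 7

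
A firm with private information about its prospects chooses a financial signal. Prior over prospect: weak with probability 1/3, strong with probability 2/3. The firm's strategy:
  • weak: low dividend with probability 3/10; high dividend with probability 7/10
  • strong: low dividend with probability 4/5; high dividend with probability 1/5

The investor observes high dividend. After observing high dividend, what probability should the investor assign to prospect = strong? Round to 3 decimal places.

0.364

Apply Bayes' rule using the sender's strategy as the likelihood.
P(high dividend) = (1/3)·(7/10) + (2/3)·(1/5) = 11/30
P(strong | high dividend) = ((2/3)·(1/5)) / (11/30) = (2/15) / (11/30) = 4/11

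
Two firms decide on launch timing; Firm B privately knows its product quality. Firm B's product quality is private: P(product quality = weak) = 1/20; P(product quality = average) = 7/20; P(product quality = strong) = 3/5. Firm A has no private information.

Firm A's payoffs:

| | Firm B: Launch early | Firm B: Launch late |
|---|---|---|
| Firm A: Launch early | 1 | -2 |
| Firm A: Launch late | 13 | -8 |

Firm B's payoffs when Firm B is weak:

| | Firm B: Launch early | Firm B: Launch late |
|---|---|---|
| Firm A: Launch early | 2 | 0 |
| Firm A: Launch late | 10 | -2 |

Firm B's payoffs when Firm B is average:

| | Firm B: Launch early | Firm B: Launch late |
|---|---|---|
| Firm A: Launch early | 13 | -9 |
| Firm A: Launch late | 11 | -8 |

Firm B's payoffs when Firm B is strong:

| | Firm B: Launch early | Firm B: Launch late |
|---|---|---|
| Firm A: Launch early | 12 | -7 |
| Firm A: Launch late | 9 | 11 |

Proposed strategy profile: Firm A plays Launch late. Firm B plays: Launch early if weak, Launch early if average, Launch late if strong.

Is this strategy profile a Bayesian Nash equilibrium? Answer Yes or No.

A profile is a BNE iff every type of every player is best-responding given beliefs about the other side.
Firm A plays Launch late: E[Launch late] = 1/20·(13) + 7/20·(13) + 3/5·(-8) = 2/5; E[Launch early] = -4/5. Best-responding. ✓
Firm B (product quality weak), facing Launch late: Launch early gives 10, Launch late gives -2. Proposed Launch early is best. ✓
Firm B (product quality average), facing Launch late: Launch early gives 11, Launch late gives -8. Proposed Launch early is best. ✓
Firm B (product quality strong), facing Launch late: Launch early gives 9, Launch late gives 11. Proposed Launch late is best. ✓

Yes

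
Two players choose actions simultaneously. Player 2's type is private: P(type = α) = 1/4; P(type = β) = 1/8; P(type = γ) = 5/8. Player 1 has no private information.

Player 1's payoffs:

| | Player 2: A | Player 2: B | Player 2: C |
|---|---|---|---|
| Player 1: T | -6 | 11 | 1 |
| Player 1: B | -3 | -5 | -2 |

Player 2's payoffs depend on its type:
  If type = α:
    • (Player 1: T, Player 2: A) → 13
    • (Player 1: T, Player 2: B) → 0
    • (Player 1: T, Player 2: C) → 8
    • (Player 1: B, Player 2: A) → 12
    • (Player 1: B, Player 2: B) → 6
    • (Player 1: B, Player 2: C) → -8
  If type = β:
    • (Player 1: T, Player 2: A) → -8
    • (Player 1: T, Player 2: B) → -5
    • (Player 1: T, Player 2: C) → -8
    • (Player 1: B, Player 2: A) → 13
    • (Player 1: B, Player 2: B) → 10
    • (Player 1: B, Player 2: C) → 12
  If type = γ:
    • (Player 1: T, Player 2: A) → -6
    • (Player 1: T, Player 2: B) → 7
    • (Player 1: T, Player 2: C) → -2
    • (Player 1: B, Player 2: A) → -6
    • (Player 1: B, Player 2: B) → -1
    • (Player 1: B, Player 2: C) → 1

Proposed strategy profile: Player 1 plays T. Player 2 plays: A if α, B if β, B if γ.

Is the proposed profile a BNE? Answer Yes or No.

Yes

A profile is a BNE iff every type of every player is best-responding given beliefs about the other side.
Player 1 plays T: E[T] = 1/4·(-6) + 1/8·(11) + 5/8·(11) = 27/4; E[B] = -9/2. Best-responding. ✓
Player 2 (type α), facing T: A gives 13, B gives 0, C gives 8. Proposed A is best. ✓
Player 2 (type β), facing T: A gives -8, B gives -5, C gives -8. Proposed B is best. ✓
Player 2 (type γ), facing T: A gives -6, B gives 7, C gives -2. Proposed B is best. ✓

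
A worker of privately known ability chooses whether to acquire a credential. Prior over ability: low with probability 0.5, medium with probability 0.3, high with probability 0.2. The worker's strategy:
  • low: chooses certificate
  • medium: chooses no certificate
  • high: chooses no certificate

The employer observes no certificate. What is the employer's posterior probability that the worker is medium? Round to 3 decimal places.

0.600

P(no certificate) = 0.5·0 + 0.3·1 + 0.2·1 = 0.5
P(medium | no certificate) = (0.3·1) / 0.5 = 0.3 / 0.5 = 0.6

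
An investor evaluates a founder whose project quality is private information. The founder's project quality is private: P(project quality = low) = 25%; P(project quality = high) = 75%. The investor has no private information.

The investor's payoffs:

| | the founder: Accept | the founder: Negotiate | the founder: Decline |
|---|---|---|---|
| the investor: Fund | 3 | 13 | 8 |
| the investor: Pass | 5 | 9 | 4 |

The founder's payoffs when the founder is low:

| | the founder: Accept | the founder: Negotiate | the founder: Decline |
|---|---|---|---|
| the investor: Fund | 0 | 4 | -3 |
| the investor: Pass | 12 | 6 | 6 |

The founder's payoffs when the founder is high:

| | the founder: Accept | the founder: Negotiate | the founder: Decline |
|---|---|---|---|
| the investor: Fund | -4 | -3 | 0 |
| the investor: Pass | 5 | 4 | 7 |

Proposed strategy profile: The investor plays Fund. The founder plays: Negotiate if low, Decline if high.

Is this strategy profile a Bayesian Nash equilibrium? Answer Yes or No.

The investor plays Fund: E[Fund] = 0.25·(13) + 0.75·(8) = 9.25; E[Pass] = 5.25. Best-responding. ✓
The founder (project quality low), facing Fund: Accept gives 0, Negotiate gives 4, Decline gives -3. Proposed Negotiate is best. ✓
The founder (project quality high), facing Fund: Accept gives -4, Negotiate gives -3, Decline gives 0. Proposed Decline is best. ✓

Yes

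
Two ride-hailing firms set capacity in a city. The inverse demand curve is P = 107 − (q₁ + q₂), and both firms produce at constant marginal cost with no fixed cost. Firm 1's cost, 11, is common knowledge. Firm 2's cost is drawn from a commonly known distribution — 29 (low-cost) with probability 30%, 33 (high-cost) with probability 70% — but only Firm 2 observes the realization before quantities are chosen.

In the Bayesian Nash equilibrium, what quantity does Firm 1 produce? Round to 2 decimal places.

38.93

Firm 2 with cost c maximizes (107 − (q₁+q₂) − c)·q₂, giving q₂(c) = (107 − c − q₁)/2.
E[c₂] = 0.3·29 + 0.7·33 = 31.8
Firm 1's FOC against E[q₂] yields q₁ = (107 − 2·11 + E[c₂])/3 = (107 − 22 + 31.8)/3 = 38.9333.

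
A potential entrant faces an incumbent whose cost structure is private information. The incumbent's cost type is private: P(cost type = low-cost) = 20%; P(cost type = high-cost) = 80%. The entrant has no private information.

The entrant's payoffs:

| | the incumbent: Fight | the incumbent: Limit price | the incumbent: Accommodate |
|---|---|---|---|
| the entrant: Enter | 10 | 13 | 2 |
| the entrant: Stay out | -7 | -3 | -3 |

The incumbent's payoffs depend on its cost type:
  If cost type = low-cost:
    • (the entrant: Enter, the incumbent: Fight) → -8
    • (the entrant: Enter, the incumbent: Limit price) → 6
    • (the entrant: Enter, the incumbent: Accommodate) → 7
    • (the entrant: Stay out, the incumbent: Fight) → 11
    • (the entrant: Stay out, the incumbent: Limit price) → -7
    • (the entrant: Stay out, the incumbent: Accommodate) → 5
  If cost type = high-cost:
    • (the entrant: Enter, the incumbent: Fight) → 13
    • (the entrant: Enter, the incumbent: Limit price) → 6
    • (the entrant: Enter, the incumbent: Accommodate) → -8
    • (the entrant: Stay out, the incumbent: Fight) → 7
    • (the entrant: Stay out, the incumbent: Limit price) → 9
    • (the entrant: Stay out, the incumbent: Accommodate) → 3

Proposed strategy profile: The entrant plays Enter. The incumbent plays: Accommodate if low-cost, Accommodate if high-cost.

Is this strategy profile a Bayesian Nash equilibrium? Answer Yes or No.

The entrant plays Enter: E[Enter] = 0.2·(2) + 0.8·(2) = 2; E[Stay out] = -3. Best-responding. ✓
The incumbent (cost type low-cost), facing Enter: Fight gives -8, Limit price gives 6, Accommodate gives 7. Proposed Accommodate is best. ✓
The incumbent (cost type high-cost), facing Enter: Fight gives 13, Limit price gives 6, Accommodate gives -8. Proposed Accommodate is not best — profitable deviation exists. ✗

No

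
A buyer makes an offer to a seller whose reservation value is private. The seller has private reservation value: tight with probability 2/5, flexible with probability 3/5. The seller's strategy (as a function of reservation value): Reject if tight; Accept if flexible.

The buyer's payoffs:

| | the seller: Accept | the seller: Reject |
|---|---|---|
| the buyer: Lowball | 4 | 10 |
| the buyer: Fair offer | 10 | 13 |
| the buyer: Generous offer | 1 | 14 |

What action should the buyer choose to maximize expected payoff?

Fair offer

E[Lowball] = 2/5·(10) + 3/5·(4) = 32/5
E[Fair offer] = 2/5·(13) + 3/5·(10) = 56/5
E[Generous offer] = 2/5·(14) + 3/5·(1) = 31/5
Best response: Fair offer (56/5 is the largest).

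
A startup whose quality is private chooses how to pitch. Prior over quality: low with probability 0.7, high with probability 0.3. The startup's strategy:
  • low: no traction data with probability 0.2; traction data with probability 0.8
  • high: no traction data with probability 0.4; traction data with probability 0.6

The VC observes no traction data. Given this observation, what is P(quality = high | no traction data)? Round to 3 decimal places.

0.462

Apply Bayes' rule using the sender's strategy as the likelihood.
P(no traction data) = 0.7·0.2 + 0.3·0.4 = 0.26
P(high | no traction data) = (0.3·0.4) / 0.26 = 0.12 / 0.26 = 0.461538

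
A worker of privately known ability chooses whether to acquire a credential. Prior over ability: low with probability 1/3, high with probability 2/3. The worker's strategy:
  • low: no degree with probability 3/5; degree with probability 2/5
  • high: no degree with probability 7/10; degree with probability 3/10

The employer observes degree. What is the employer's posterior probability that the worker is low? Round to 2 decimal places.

0.40

P(degree) = (1/3)·(2/5) + (2/3)·(3/10) = 1/3
P(low | degree) = ((1/3)·(2/5)) / (1/3) = (2/15) / (1/3) = 2/5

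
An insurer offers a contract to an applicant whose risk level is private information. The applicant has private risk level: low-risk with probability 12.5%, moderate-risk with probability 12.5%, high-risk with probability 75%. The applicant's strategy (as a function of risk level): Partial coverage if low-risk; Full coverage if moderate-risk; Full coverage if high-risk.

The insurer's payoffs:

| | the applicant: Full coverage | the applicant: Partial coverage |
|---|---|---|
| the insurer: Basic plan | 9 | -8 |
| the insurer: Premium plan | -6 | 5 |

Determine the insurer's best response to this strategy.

Basic plan

Compute the insurer's expected payoff for each action, taking the expectation over the applicant's type.
E[Basic plan] = 0.125·(-8) + 0.125·(9) + 0.75·(9) = 6.875
E[Premium plan] = 0.125·(5) + 0.125·(-6) + 0.75·(-6) = -4.625
Best response: Basic plan (6.875 is the largest).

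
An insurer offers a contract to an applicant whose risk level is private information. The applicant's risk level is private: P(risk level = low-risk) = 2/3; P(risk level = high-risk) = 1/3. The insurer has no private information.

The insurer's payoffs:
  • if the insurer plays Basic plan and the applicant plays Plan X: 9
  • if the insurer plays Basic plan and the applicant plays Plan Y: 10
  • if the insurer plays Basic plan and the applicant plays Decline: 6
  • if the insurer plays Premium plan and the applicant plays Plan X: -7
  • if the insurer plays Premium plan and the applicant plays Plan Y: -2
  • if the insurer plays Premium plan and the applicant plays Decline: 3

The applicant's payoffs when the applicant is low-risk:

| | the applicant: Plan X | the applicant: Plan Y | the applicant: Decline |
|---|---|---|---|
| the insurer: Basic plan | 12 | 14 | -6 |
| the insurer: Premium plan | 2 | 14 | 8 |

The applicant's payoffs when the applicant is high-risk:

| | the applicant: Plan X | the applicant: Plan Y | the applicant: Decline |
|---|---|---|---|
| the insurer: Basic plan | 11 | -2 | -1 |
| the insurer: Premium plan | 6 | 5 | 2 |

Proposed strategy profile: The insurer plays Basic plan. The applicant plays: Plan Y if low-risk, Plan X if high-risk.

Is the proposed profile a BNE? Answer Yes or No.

A profile is a BNE iff every type of every player is best-responding given beliefs about the other side.
The insurer plays Basic plan: E[Basic plan] = 2/3·(10) + 1/3·(9) = 29/3; E[Premium plan] = -11/3. Best-responding. ✓
The applicant (risk level low-risk), facing Basic plan: Plan X gives 12, Plan Y gives 14, Decline gives -6. Proposed Plan Y is best. ✓
The applicant (risk level high-risk), facing Basic plan: Plan X gives 11, Plan Y gives -2, Decline gives -1. Proposed Plan X is best. ✓

Yes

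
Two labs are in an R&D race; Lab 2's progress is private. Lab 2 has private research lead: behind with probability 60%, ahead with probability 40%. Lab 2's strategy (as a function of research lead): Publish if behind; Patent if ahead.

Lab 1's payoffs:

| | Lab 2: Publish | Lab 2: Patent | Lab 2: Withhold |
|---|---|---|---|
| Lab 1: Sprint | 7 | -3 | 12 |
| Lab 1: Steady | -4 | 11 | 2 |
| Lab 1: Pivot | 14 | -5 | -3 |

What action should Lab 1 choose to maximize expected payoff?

Pivot

E[Sprint] = 0.6·(7) + 0.4·(-3) = 3
E[Steady] = 0.6·(-4) + 0.4·(11) = 2
E[Pivot] = 0.6·(14) + 0.4·(-5) = 6.4
Best response: Pivot (6.4 is the largest).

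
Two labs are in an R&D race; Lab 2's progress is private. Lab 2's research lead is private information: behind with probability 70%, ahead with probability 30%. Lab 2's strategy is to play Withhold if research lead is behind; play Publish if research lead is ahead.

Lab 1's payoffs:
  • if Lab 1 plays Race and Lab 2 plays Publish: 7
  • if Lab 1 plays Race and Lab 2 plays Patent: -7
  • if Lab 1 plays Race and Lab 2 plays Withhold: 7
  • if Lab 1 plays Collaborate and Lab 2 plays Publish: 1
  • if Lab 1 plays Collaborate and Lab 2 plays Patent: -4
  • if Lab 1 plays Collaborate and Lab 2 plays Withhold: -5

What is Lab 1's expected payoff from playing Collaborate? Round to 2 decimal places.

-3.20

E[Collaborate] = 0.7·(-5) + 0.3·1 = (-3.5) + 0.3 = -3.2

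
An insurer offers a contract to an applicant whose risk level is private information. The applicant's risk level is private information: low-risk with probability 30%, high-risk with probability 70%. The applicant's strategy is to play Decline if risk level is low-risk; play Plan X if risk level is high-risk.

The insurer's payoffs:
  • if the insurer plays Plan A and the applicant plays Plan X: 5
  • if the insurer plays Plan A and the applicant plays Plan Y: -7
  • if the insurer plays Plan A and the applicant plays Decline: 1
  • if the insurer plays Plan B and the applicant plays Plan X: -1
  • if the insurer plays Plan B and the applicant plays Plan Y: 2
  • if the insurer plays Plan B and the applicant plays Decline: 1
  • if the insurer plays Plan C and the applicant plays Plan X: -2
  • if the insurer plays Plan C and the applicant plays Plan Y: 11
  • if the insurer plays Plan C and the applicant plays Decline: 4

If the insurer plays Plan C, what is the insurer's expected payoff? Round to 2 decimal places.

-0.20

E[Plan C] = 0.3·4 + 0.7·(-2) = 1.2 + (-1.4) = -0.2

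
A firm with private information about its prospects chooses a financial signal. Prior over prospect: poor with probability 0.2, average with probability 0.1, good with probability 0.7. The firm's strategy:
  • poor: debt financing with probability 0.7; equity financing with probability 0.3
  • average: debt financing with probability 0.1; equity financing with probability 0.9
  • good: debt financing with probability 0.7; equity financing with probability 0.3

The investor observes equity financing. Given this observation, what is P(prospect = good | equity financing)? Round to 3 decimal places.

0.583

P(equity financing) = 0.2·0.3 + 0.1·0.9 + 0.7·0.3 = 0.36
P(good | equity financing) = (0.7·0.3) / 0.36 = 0.21 / 0.36 = 0.583333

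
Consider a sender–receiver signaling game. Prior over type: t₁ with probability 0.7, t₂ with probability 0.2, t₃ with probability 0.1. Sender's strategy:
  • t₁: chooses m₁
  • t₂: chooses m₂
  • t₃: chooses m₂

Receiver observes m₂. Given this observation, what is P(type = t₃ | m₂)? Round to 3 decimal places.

P(m₂) = 0.7·0 + 0.2·1 + 0.1·1 = 0.3
P(t₃ | m₂) = (0.1·1) / 0.3 = 0.1 / 0.3 = 0.333333

0.333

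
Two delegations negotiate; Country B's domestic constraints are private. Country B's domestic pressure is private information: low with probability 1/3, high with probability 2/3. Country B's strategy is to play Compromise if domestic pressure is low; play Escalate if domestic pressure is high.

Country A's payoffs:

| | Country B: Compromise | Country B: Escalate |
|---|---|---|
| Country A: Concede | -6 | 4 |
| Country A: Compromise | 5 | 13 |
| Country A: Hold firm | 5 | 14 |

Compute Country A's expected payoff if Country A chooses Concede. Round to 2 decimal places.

0.67

E[Concede] = 1/3·(-6) + 2/3·4 = (-2) + 8/3 = 2/3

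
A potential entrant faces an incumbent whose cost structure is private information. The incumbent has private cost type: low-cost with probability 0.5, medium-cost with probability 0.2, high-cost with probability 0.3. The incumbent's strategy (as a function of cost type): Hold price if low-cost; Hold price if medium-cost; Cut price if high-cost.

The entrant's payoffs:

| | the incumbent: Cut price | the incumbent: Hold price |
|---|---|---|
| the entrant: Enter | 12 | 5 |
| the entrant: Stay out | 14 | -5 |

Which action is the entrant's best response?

E[Enter] = 0.5·(5) + 0.2·(5) + 0.3·(12) = 7.1
E[Stay out] = 0.5·(-5) + 0.2·(-5) + 0.3·(14) = 0.7
Best response: Enter (7.1 is the largest).

Enter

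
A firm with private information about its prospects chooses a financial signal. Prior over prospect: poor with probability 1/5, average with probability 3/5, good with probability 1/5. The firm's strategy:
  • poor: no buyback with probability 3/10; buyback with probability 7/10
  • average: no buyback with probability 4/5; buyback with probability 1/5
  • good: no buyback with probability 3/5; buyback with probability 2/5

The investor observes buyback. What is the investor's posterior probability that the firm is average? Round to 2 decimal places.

0.35

P(buyback) = (1/5)·(7/10) + (3/5)·(1/5) + (1/5)·(2/5) = 17/50
P(average | buyback) = ((3/5)·(1/5)) / (17/50) = (3/25) / (17/50) = 6/17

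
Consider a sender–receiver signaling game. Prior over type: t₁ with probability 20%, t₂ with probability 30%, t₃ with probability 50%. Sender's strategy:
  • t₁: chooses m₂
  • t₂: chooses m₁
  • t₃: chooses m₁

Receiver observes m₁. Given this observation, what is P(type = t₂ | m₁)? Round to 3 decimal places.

0.375

Apply Bayes' rule using the sender's strategy as the likelihood.
P(m₁) = 0.2·0 + 0.3·1 + 0.5·1 = 0.8
P(t₂ | m₁) = (0.3·1) / 0.8 = 0.3 / 0.8 = 0.375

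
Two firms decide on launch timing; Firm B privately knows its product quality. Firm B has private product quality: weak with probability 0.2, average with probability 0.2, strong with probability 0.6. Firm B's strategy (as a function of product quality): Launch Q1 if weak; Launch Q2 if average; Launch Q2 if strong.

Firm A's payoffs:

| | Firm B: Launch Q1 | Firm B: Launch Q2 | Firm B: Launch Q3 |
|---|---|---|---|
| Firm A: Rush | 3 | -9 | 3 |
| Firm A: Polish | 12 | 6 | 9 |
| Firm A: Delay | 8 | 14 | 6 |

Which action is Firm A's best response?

E[Rush] = 0.2·(3) + 0.2·(-9) + 0.6·(-9) = -6.6
E[Polish] = 0.2·(12) + 0.2·(6) + 0.6·(6) = 7.2
E[Delay] = 0.2·(8) + 0.2·(14) + 0.6·(14) = 12.8
Best response: Delay (12.8 is the largest).

Delay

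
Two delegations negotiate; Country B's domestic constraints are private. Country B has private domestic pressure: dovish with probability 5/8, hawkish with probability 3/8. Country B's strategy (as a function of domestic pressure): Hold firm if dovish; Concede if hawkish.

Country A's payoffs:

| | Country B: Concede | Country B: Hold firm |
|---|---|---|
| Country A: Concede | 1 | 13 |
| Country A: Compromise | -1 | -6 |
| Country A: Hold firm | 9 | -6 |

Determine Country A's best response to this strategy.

Concede

Compute Country A's expected payoff for each action, taking the expectation over Country B's type.
E[Concede] = 5/8·(13) + 3/8·(1) = 17/2
E[Compromise] = 5/8·(-6) + 3/8·(-1) = -33/8
E[Hold firm] = 5/8·(-6) + 3/8·(9) = -3/8
Best response: Concede (17/2 is the largest).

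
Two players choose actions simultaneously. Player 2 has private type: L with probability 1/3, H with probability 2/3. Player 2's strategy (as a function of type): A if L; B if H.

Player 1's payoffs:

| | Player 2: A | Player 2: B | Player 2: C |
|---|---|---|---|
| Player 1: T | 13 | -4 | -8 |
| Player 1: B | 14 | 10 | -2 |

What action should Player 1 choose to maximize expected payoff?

E[T] = 1/3·(13) + 2/3·(-4) = 5/3
E[B] = 1/3·(14) + 2/3·(10) = 34/3
Best response: B (34/3 is the largest).

B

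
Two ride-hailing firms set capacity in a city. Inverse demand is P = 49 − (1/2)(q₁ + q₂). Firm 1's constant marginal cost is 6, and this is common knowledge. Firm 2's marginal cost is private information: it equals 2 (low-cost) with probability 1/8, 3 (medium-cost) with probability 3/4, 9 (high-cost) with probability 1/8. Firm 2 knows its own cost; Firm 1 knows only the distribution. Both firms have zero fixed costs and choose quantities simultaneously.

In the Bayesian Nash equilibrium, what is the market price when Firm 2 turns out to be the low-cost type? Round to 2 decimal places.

Type-c best response for Firm 2: q₂(c) = (49 − c) − q₁/2.
Firm 1 maximizes expected profit; its first-order condition is 49 − q₁ − (1/2)E[q₂] − 6 = 0.
Substituting E[q₂] and solving: E[c₂] = 3.625, so q₁ = (49 − 2·6 + 3.625)/(3/2) = 27.0833.
q₂(low-cost) = 33.4583, so P = 49 − (1/2)·(27.0833 + 33.4583) = 18.7292.

18.73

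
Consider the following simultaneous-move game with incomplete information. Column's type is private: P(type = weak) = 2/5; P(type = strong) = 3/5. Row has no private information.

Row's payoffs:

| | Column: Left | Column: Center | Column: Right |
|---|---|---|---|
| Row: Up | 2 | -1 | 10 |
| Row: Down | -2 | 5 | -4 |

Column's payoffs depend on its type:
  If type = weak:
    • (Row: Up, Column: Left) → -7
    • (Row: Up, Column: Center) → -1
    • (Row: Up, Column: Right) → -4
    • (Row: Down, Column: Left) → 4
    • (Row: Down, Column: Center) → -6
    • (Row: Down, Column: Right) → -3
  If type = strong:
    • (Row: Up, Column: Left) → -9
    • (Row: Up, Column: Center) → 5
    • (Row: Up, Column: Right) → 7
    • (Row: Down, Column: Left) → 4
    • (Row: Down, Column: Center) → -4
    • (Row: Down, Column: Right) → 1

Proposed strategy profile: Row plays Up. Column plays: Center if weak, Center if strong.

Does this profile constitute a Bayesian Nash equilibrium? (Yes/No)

A profile is a BNE iff every type of every player is best-responding given beliefs about the other side.
Row plays Up: E[Up] = 2/5·(-1) + 3/5·(-1) = -1; E[Down] = 5. Not best-responding. ✗
Column (type weak), facing Up: Left gives -7, Center gives -1, Right gives -4. Proposed Center is best. ✓
Column (type strong), facing Up: Left gives -9, Center gives 5, Right gives 7. Proposed Center is not best — profitable deviation exists. ✗

No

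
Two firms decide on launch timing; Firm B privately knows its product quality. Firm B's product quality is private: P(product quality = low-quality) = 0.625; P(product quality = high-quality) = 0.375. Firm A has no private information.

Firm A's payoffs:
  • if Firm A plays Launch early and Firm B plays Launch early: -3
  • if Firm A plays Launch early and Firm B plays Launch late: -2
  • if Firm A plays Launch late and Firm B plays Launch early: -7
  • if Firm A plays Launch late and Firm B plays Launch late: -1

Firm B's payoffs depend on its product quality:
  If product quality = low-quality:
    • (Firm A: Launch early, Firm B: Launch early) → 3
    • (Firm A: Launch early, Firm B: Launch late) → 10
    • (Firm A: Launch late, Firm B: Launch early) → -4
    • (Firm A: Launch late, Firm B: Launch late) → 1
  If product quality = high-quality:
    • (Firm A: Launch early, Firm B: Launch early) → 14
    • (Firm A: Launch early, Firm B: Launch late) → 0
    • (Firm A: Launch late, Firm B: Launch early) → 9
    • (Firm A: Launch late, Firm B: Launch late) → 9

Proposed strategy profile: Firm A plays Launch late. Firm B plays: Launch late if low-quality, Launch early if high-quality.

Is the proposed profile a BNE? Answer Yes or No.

Firm A plays Launch late: E[Launch late] = 0.625·(-1) + 0.375·(-7) = -3.25; E[Launch early] = -2.375. Not best-responding. ✗
Firm B (product quality low-quality), facing Launch late: Launch early gives -4, Launch late gives 1. Proposed Launch late is best. ✓
Firm B (product quality high-quality), facing Launch late: Launch early gives 9, Launch late gives 9. Proposed Launch early is best. ✓

No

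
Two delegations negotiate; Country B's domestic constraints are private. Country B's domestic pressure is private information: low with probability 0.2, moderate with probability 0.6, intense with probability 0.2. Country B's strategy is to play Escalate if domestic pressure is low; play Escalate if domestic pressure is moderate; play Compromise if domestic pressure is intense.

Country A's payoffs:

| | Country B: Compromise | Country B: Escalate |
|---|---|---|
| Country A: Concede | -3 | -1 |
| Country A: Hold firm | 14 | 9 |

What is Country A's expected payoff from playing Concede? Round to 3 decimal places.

E[Concede] = 0.2·(-1) + 0.6·(-1) + 0.2·(-3) = (-0.2) + (-0.6) + (-0.6) = -1.4

-1.400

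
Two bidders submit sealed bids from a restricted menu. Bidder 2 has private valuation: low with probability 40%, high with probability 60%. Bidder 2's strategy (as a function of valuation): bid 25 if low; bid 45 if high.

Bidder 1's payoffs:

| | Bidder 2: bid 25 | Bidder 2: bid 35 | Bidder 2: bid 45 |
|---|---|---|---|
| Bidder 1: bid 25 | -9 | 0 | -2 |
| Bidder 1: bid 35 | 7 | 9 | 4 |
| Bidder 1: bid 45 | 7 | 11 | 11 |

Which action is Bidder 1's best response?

bid 45

Compute Bidder 1's expected payoff for each action, taking the expectation over Bidder 2's type.
E[bid 25] = 0.4·(-9) + 0.6·(-2) = -4.8
E[bid 35] = 0.4·(7) + 0.6·(4) = 5.2
E[bid 45] = 0.4·(7) + 0.6·(11) = 9.4
Best response: bid 45 (9.4 is the largest).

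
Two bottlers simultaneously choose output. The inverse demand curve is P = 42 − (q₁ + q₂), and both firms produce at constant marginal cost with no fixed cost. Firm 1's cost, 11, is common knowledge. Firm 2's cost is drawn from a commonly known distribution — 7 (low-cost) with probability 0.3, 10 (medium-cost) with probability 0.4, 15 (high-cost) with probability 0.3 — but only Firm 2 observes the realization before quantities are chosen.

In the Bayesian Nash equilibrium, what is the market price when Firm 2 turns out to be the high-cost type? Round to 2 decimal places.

Type-c best response for Firm 2: q₂(c) = (42 − c)/2 − q₁/2.
Firm 1 maximizes expected profit; its first-order condition is 42 − 2q₁ − E[q₂] − 11 = 0.
Substituting E[q₂] and solving: E[c₂] = 10.6, so q₁ = (42 − 2·11 + 10.6)/3 = 10.2.
q₂(high-cost) = 8.4, so P = 42 − (10.2 + 8.4) = 23.4.

23.40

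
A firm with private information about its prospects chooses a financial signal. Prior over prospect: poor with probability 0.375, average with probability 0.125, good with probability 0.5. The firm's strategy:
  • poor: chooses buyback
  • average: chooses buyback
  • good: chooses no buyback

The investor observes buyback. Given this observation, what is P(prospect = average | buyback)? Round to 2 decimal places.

0.25

P(buyback) = 0.375·1 + 0.125·1 + 0.5·0 = 0.5
P(average | buyback) = (0.125·1) / 0.5 = 0.125 / 0.5 = 0.25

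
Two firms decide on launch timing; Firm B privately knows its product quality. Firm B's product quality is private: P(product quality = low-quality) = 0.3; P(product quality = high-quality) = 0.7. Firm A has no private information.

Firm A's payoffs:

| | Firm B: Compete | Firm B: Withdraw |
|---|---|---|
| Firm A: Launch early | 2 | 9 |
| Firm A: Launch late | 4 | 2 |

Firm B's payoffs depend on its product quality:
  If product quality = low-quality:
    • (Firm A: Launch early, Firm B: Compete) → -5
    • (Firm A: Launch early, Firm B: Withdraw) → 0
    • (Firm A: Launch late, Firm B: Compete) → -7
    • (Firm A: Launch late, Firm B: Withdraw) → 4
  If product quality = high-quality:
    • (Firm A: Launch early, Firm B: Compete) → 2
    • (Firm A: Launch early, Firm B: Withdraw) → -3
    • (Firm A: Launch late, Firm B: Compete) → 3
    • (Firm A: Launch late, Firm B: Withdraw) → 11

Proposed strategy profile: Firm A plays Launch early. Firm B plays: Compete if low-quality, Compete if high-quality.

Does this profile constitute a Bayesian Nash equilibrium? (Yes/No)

No

Firm A plays Launch early: E[Launch early] = 0.3·(2) + 0.7·(2) = 2; E[Launch late] = 4. Not best-responding. ✗
Firm B (product quality low-quality), facing Launch early: Compete gives -5, Withdraw gives 0. Proposed Compete is not best — profitable deviation exists. ✗
Firm B (product quality high-quality), facing Launch early: Compete gives 2, Withdraw gives -3. Proposed Compete is best. ✓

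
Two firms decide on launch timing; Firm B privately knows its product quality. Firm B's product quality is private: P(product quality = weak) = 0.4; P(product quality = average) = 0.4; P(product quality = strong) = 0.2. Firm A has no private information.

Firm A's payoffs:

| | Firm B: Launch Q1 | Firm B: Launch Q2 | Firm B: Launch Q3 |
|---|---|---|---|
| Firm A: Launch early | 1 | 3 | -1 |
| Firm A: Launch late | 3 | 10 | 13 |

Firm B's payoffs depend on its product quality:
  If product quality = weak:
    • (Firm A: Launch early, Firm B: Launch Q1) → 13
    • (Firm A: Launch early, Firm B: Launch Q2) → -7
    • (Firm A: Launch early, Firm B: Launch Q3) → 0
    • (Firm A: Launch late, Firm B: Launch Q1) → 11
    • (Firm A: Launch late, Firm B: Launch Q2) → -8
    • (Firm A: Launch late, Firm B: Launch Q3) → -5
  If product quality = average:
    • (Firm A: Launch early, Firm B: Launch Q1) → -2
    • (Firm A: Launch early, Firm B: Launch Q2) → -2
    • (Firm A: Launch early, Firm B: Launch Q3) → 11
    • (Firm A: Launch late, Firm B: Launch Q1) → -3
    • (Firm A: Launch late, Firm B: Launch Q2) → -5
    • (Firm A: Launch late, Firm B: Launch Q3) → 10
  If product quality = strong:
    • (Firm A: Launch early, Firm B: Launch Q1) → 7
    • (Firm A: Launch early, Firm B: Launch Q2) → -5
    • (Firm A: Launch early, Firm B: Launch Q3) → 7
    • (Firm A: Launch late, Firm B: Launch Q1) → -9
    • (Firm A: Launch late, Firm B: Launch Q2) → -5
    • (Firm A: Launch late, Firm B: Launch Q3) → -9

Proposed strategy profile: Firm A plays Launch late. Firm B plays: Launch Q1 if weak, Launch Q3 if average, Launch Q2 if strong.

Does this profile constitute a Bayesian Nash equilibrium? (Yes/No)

Yes

A profile is a BNE iff every type of every player is best-responding given beliefs about the other side.
Firm A plays Launch late: E[Launch late] = 0.4·(3) + 0.4·(13) + 0.2·(10) = 8.4; E[Launch early] = 0.6. Best-responding. ✓
Firm B (product quality weak), facing Launch late: Launch Q1 gives 11, Launch Q2 gives -8, Launch Q3 gives -5. Proposed Launch Q1 is best. ✓
Firm B (product quality average), facing Launch late: Launch Q1 gives -3, Launch Q2 gives -5, Launch Q3 gives 10. Proposed Launch Q3 is best. ✓
Firm B (product quality strong), facing Launch late: Launch Q1 gives -9, Launch Q2 gives -5, Launch Q3 gives -9. Proposed Launch Q2 is best. ✓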